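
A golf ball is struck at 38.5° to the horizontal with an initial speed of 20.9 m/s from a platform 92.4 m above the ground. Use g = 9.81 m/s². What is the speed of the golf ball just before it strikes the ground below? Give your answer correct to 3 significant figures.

47.4 m/s

v_x = 20.9 cos 38.5° = 16.36 m/s is unchanged throughout.
For the vertical component, v_y² = v_y0² + 2 g h = (13.01)² + 2×9.81×92.4 = 1982, so |v_y| = 44.52 m/s.
Impact speed = √(v_x² + v_y²) = √(267.6 + 1982) = 47.4 m/s.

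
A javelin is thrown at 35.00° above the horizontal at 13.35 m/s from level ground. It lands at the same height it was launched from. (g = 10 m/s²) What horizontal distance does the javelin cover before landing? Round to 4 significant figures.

16.75 m

Components: v_x = 13.35 cos 35.00° = 10.936 m/s, v_y = 13.35 sin 35.00° = 7.6572 m/s.
Time of flight (same landing height): t = 2 v_y / g = 2 × 7.6572 / 10 = 1.5314 s.
Range: R = v_x · t = 10.936 × 1.5314 = 16.75 m.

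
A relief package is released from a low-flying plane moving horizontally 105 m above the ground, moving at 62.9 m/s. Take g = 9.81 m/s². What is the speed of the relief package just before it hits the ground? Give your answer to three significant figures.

Fall time: t = √(2 × 105 / 9.81) = 4.627 s.
At impact: v_x = 62.9 m/s (unchanged), v_y = g t = 9.81 × 4.627 = 45.39 m/s.
Speed = √(v_x² + v_y²) = √(3956 + 2060) = 77.6 m/s.

77.6 m/s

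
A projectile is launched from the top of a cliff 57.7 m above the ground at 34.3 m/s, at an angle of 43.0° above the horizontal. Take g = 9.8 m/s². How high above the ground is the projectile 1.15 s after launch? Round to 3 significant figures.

78.1 m

v_y0 = 34.3 sin 43.0° = 23.39 m/s.
y(t) = 57.7 + v_y0 t − ½ g t² = 57.7 + 23.39×1.15 − ½×9.8×1.15² = 78.1 m.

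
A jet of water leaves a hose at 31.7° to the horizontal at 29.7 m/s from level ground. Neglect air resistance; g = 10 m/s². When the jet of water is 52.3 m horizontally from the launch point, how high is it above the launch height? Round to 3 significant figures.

10.9 m

v_x = 29.7 cos 31.7° = 25.27 m/s, v_y0 = 29.7 sin 31.7° = 15.61 m/s.
Time to reach x = 52.3 m: t = x / v_x = 52.3 / 25.27 = 2.070 s.
y = v_y0 t − ½ g t² = 15.61×2.070 − 5.000×2.070² = 10.9 m.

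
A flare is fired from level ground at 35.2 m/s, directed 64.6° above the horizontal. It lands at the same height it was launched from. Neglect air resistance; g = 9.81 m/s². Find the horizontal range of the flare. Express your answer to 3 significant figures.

97.9 m

Components: v_x = 35.2 cos 64.6° = 15.10 m/s, v_y = 35.2 sin 64.6° = 31.80 m/s.
Time of flight (same landing height): t = 2 v_y / g = 2 × 31.80 / 9.81 = 6.483 s.
Range: R = v_x · t = 15.10 × 6.483 = 97.9 m.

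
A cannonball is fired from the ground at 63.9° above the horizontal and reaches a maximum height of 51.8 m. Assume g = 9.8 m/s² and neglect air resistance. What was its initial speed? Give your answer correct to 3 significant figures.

At maximum height v_y = 0, so (v₀ sin θ)² = 2 g H.
v₀ sin 63.9° = √(2 × 9.8 × 51.8) = 31.86 m/s.
v₀ = 31.86 / sin 63.9° = 31.86 / 0.8980 = 35.5 m/s.

35.5 m/s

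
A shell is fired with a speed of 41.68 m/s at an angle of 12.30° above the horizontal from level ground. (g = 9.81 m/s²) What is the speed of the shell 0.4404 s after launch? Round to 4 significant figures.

v_x = 41.68 cos 12.30° = 40.723 m/s (constant).
v_y(t) = 41.68 sin 12.30° − g t = 8.8791 − 9.81 × 0.4404 = 4.5588 m/s.
Speed = √(v_x² + v_y²) = √(1658.4 + 20.783) = 40.98 m/s.

40.98 m/s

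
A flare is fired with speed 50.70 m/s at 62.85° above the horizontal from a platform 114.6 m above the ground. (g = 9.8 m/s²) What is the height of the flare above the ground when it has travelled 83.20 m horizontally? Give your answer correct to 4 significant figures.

v_x = 50.70 cos 62.85° = 23.136 m/s, v_y0 = 50.70 sin 62.85° = 45.114 m/s.
Time to reach x = 83.20 m: t = x / v_x = 83.20 / 23.136 = 3.5961 s.
y = 114.6 + v_y0 t − ½ g t² = 114.6 + 45.114×3.5961 − 4.900×3.5961² = 213.5 m.

213.5 m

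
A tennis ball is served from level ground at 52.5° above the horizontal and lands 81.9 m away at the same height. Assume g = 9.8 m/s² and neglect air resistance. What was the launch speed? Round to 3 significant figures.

On level ground, R = v₀² sin(2θ) / g, so v₀ = √(R g / sin 2θ).
sin(2 × 52.5°) = 0.9659.
v₀ = √(81.9 × 9.8 / 0.9659) = √831.0 = 28.8 m/s.

28.8 m/s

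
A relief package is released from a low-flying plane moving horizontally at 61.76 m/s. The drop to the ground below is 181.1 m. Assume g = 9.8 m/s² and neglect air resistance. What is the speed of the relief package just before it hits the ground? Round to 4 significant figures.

85.81 m/s

Fall time: t = √(2 × 181.1 / 9.8) = 6.0794 s.
At impact: v_x = 61.76 m/s (unchanged), v_y = g t = 9.8 × 6.0794 = 59.578 m/s.
Speed = √(v_x² + v_y²) = √(3814.3 + 3549.5) = 85.81 m/s.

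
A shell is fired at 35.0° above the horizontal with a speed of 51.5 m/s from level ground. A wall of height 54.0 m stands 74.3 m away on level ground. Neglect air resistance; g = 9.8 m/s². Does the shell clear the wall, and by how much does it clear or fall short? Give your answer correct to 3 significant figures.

No — it falls 17.2 m short of clearing the wall.

v_x = 51.5 cos 35.0° = 42.19 m/s; v_y0 = 51.5 sin 35.0° = 29.54 m/s.
Time to reach the wall: t = 74.3 / 42.19 = 1.761 s.
Height at that point: y = 29.54×1.761 − 4.900×1.761² = 36.82 m.
That is 54.0 − 36.82 = 17.2 m below the top of the wall, so the shell does not clear it.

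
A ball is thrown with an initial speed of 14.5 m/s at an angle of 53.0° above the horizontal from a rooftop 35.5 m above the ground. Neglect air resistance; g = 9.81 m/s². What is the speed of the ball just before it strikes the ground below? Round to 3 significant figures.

30.1 m/s

v_x = 14.5 cos 53.0° = 8.726 m/s is unchanged throughout.
For the vertical component, v_y² = v_y0² + 2 g h = (11.58)² + 2×9.81×35.5 = 830.6, so |v_y| = 28.82 m/s.
Impact speed = √(v_x² + v_y²) = √(76.14 + 830.6) = 30.1 m/s.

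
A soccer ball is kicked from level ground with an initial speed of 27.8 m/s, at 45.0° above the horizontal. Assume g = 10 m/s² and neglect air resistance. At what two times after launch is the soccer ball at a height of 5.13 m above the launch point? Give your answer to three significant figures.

v_y0 = 27.8 sin 45.0° = 19.66 m/s.
Set y = v_y0 t − ½ g t² = 5.13: 5.000 t² − 19.66 t + 5.13 = 0.
t = [19.66 ± √(386.5 − 102.6)] / 10 = (19.66 ± 16.85) / 10, giving t = 0.281 s or t = 3.65 s.
So the soccer ball is at 5.13 m at t = 0.281 s (rising) and t = 3.65 s (falling).

0.281 s and 3.65 s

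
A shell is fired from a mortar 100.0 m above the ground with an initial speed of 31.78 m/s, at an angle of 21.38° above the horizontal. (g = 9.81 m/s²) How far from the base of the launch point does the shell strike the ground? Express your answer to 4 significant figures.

173.1 m

Components: v_x = 31.78 cos 21.38° = 29.593 m/s, v_y = 31.78 sin 21.38° = 11.585 m/s.
Vertical: 0 = 100.0 + 11.585 t − ½(9.81) t² ⇒ 4.905 t² − 11.585 t − 100.0 = 0.
t = [11.585 + √(134.21 + 1962.0)] / 9.810 = 5.8481 s.
Horizontal: R = v_x · t = 29.593 × 5.8481 = 173.1 m.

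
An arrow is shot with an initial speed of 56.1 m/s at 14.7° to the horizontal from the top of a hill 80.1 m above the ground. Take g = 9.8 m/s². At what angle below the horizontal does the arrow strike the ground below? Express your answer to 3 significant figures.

37.8°

v_x = 56.1 cos 14.7° = 54.26 m/s.
At impact |v_y| = √(v_y0² + 2 g h) = √(14.24² + 2×9.8×80.1) = 42.10 m/s.
Angle below horizontal = arctan(|v_y| / v_x) = arctan(42.10 / 54.26) = 37.8°.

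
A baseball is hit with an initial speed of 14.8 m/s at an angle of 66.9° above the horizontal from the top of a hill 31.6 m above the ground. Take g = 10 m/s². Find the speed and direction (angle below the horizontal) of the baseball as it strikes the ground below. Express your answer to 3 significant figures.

29.2 m/s at 78.5° below the horizontal

v_x = 14.8 cos 66.9° = 5.807 m/s (constant).
|v_y| at impact = √((13.61)² + 2×10×31.6) = 28.59 m/s.
Speed = √(5.807² + 28.59²) = 29.2 m/s; angle = arctan(28.59/5.807) = 78.5° below horizontal.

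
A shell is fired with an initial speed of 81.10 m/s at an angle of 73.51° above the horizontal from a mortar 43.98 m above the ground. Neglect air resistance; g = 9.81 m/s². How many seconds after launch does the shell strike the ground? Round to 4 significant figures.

16.40 s

Vertical component: v_y = 81.10 sin 73.51° = 77.764 m/s.
Taking up as positive with launch at y = 43.98 m, landing at y = 0: 0 = 43.98 + 77.764 t − ½(9.81) t².
Solving 4.905 t² − 77.764 t − 43.98 = 0 gives t = [77.764 + √(77.764² + 4·4.905·43.98)] / 9.810 = 16.40 s.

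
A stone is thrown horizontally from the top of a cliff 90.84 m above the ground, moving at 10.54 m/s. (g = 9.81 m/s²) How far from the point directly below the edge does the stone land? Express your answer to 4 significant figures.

45.36 m

Initial vertical velocity is zero, so the fall time comes from h = ½ g t²: t = √(2 × 90.84 / 9.81) = 4.3035 s.
Horizontal motion is uniform at 10.54 m/s, so x = 10.54 × 4.3035 = 45.36 m.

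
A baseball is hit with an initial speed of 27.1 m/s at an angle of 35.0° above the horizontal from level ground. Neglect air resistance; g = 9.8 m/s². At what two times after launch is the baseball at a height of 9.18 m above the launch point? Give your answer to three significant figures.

v_y0 = 27.1 sin 35.0° = 15.54 m/s.
Set y = v_y0 t − ½ g t² = 9.18: 4.900 t² − 15.54 t + 9.18 = 0.
t = [15.54 ± √(241.5 − 179.9)] / 9.8 = (15.54 ± 7.849) / 9.8, giving t = 0.785 s or t = 2.39 s.
So the baseball is at 9.18 m at t = 0.785 s (rising) and t = 2.39 s (falling).

0.785 s and 2.39 s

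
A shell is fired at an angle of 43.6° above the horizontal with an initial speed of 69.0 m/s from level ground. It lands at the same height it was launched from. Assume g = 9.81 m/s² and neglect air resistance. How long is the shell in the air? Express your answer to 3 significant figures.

Vertical component: v_y = 69.0 sin 43.6° = 47.58 m/s.
For a projectile landing at launch height, time of flight is t = 2 v_y / g = 2 × 47.58 / 9.81 = 9.70 s.

9.70 s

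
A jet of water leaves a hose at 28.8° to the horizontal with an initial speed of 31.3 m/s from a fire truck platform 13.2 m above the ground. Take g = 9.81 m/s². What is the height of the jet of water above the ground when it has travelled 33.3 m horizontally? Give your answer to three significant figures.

v_x = 31.3 cos 28.8° = 27.43 m/s, v_y0 = 31.3 sin 28.8° = 15.08 m/s.
Time to reach x = 33.3 m: t = x / v_x = 33.3 / 27.43 = 1.214 s.
y = 13.2 + v_y0 t − ½ g t² = 13.2 + 15.08×1.214 − 4.905×1.214² = 24.3 m.

24.3 m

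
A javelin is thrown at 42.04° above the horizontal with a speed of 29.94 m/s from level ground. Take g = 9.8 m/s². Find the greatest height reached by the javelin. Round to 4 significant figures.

20.51 m

Vertical component of launch velocity: v_y = 29.94 sin 42.04° = 20.049 m/s.
At the highest point the vertical velocity is zero, so v_y² = 2 g h_max.
h_max = (20.049)² / (2 × 9.8) = 401.96 / 19.60 = 20.51 m.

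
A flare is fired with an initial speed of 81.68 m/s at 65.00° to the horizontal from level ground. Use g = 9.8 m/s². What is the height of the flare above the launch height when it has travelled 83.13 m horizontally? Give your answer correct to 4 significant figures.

149.9 m

v_x = 81.68 cos 65.00° = 34.519 m/s, v_y0 = 81.68 sin 65.00° = 74.027 m/s.
Time to reach x = 83.13 m: t = x / v_x = 83.13 / 34.519 = 2.4082 s.
y = v_y0 t − ½ g t² = 74.027×2.4082 − 4.900×2.4082² = 149.9 m.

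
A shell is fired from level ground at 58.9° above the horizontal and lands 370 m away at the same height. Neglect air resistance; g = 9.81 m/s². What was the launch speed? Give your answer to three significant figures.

On level ground, R = v₀² sin(2θ) / g, so v₀ = √(R g / sin 2θ).
sin(2 × 58.9°) = 0.8846.
v₀ = √(370 × 9.81 / 0.8846) = √4103 = 64.1 m/s.

64.1 m/s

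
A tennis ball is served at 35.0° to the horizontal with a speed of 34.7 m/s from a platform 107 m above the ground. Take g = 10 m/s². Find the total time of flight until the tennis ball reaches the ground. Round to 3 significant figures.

7.03 s

Vertical component: v_y = 34.7 sin 35.0° = 19.90 m/s.
Taking up as positive with launch at y = 107 m, landing at y = 0: 0 = 107 + 19.90 t − ½(10) t².
Solving 5.000 t² − 19.90 t − 107 = 0 gives t = [19.90 + √(19.90² + 4·5.000·107)] / 10.00 = 7.03 s.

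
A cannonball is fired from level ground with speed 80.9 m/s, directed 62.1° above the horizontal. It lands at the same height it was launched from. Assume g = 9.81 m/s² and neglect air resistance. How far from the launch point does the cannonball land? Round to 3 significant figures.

552 m

For level ground, R = v₀² sin(2θ) / g.
sin(2 × 62.1°) = sin 124.2° = 0.8271.
R = (80.9)² × 0.8271 / 9.81 = 552 m.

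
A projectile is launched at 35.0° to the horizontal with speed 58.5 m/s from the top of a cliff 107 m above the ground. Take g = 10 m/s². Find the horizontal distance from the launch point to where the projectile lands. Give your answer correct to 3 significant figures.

435 m

Components: v_x = 58.5 cos 35.0° = 47.92 m/s, v_y = 58.5 sin 35.0° = 33.55 m/s.
Vertical: 0 = 107 + 33.55 t − ½(10) t² ⇒ 5.000 t² − 33.55 t − 107 = 0.
t = [33.55 + √(1126 + 2140)] / 10.00 = 9.070 s.
Horizontal: R = v_x · t = 47.92 × 9.070 = 435 m.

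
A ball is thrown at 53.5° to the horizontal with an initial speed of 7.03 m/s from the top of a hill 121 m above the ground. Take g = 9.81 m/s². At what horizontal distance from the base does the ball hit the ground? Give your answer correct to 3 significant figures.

Components: v_x = 7.03 cos 53.5° = 4.182 m/s, v_y = 7.03 sin 53.5° = 5.651 m/s.
Vertical: 0 = 121 + 5.651 t − ½(9.81) t² ⇒ 4.905 t² − 5.651 t − 121 = 0.
t = [5.651 + √(31.93 + 2374)] / 9.810 = 5.576 s.
Horizontal: R = v_x · t = 4.182 × 5.576 = 23.3 m.

23.3 m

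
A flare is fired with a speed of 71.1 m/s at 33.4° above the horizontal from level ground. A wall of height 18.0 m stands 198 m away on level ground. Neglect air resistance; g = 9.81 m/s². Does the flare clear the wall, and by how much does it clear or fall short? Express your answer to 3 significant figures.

Yes — it clears the wall by 58.0 m.

v_x = 71.1 cos 33.4° = 59.36 m/s; v_y0 = 71.1 sin 33.4° = 39.14 m/s.
Time to reach the wall: t = 198 / 59.36 = 3.336 s.
Height at that point: y = 39.14×3.336 − 4.905×3.336² = 75.98 m.
That is 75.98 − 18.0 = 58.0 m above the top of the wall, so the flare clears it.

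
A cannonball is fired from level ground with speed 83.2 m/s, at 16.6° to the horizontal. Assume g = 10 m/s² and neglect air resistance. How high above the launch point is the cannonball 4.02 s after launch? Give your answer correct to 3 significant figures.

14.8 m

v_y0 = 83.2 sin 16.6° = 23.77 m/s.
y(t) = v_y0 t − ½ g t² = 23.77×4.02 − 5.000×4.02² = 14.8 m.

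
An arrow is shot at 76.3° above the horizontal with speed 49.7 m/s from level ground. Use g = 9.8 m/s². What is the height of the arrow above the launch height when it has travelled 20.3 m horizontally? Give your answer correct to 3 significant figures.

68.7 m

v_x = 49.7 cos 76.3° = 11.77 m/s, v_y0 = 49.7 sin 76.3° = 48.29 m/s.
Time to reach x = 20.3 m: t = x / v_x = 20.3 / 11.77 = 1.725 s.
y = v_y0 t − ½ g t² = 48.29×1.725 − 4.900×1.725² = 68.7 m.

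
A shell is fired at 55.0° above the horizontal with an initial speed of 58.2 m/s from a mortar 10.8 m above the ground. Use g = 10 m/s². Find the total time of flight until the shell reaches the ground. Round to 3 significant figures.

Vertical component: v_y = 58.2 sin 55.0° = 47.67 m/s.
Taking up as positive with launch at y = 10.8 m, landing at y = 0: 0 = 10.8 + 47.67 t − ½(10) t².
Solving 5.000 t² − 47.67 t − 10.8 = 0 gives t = [47.67 + √(47.67² + 4·5.000·10.8)] / 10.00 = 9.76 s.

9.76 s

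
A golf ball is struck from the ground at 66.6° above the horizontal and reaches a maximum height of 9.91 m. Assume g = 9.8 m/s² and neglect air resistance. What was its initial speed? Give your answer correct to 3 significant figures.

15.2 m/s

At maximum height v_y = 0, so (v₀ sin θ)² = 2 g H.
v₀ sin 66.6° = √(2 × 9.8 × 9.91) = 13.94 m/s.
v₀ = 13.94 / sin 66.6° = 13.94 / 0.9178 = 15.2 m/s.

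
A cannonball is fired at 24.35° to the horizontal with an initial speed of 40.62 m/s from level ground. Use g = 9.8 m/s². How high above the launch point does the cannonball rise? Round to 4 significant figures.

14.31 m

Vertical component of launch velocity: v_y = 40.62 sin 24.35° = 16.748 m/s.
At the highest point the vertical velocity is zero, so v_y² = 2 g h_max.
h_max = (16.748)² / (2 × 9.8) = 280.50 / 19.60 = 14.31 m.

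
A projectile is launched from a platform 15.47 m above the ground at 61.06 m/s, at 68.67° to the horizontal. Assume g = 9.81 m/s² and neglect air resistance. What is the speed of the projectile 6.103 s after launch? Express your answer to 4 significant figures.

v_x = 61.06 cos 68.67° = 22.210 m/s (constant).
v_y(t) = 61.06 sin 68.67° − g t = 56.877 − 9.81 × 6.103 = -2.9934 m/s.
Speed = √(v_x² + v_y²) = √(493.28 + 8.9604) = 22.41 m/s.

22.41 m/s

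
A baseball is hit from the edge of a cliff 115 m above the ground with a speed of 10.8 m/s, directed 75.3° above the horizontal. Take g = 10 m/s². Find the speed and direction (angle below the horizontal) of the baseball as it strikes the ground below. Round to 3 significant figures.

49.2 m/s at 86.8° below the horizontal

v_x = 10.8 cos 75.3° = 2.741 m/s (constant).
|v_y| at impact = √((10.45)² + 2×10×115) = 49.08 m/s.
Speed = √(2.741² + 49.08²) = 49.2 m/s; angle = arctan(49.08/2.741) = 86.8° below horizontal.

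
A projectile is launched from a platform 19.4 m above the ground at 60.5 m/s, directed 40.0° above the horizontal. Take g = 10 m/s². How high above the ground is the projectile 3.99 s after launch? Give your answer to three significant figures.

v_y0 = 60.5 sin 40.0° = 38.89 m/s.
y(t) = 19.4 + v_y0 t − ½ g t² = 19.4 + 38.89×3.99 − ½×10×3.99² = 95.0 m.

95.0 m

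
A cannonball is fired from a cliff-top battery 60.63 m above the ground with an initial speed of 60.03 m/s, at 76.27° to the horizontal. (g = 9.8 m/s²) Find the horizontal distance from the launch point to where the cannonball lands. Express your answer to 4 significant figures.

Components: v_x = 60.03 cos 76.27° = 14.248 m/s, v_y = 60.03 sin 76.27° = 58.315 m/s.
Vertical: 0 = 60.63 + 58.315 t − ½(9.8) t² ⇒ 4.900 t² − 58.315 t − 60.63 = 0.
t = [58.315 + √(3400.6 + 1188.3)] / 9.800 = 12.863 s.
Horizontal: R = v_x · t = 14.248 × 12.863 = 183.3 m.

183.3 m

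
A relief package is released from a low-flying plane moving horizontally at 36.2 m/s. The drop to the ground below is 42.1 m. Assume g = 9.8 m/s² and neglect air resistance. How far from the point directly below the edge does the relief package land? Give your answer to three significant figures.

106 m

Initial vertical velocity is zero, so the fall time comes from h = ½ g t²: t = √(2 × 42.1 / 9.8) = 2.931 s.
Horizontal motion is uniform at 36.2 m/s, so x = 36.2 × 2.931 = 106 m.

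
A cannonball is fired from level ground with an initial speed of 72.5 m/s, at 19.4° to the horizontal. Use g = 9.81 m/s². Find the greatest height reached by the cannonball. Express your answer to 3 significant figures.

Vertical component of launch velocity: v_y = 72.5 sin 19.4° = 24.08 m/s.
At the highest point the vertical velocity is zero, so v_y² = 2 g h_max.
h_max = (24.08)² / (2 × 9.81) = 579.8 / 19.62 = 29.6 m.

29.6 m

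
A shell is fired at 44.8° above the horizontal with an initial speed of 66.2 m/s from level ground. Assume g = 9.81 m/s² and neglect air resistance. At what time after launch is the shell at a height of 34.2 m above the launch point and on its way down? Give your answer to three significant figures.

v_y0 = 66.2 sin 44.8° = 46.65 m/s.
Set y = v_y0 t − ½ g t² = 34.2: 4.905 t² − 46.65 t + 34.2 = 0.
t = [46.65 ± √(2176 − 671.0)] / 9.81 = (46.65 ± 38.79) / 9.81, giving t = 0.801 s or t = 8.71 s.
On the way down corresponds to the larger root: t = 8.71 s.

8.71 s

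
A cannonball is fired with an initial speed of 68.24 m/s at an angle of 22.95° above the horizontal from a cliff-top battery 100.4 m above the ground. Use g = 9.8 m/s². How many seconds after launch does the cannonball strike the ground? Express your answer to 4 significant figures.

7.994 s

Vertical component: v_y = 68.24 sin 22.95° = 26.609 m/s.
Taking up as positive with launch at y = 100.4 m, landing at y = 0: 0 = 100.4 + 26.609 t − ½(9.8) t².
Solving 4.900 t² − 26.609 t − 100.4 = 0 gives t = [26.609 + √(26.609² + 4·4.900·100.4)] / 9.800 = 7.994 s.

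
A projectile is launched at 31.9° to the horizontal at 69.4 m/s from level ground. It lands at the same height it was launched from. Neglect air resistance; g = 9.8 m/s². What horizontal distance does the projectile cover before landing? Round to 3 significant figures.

Components: v_x = 69.4 cos 31.9° = 58.92 m/s, v_y = 69.4 sin 31.9° = 36.67 m/s.
Time of flight (same landing height): t = 2 v_y / g = 2 × 36.67 / 9.8 = 7.484 s.
Range: R = v_x · t = 58.92 × 7.484 = 441 m.

441 m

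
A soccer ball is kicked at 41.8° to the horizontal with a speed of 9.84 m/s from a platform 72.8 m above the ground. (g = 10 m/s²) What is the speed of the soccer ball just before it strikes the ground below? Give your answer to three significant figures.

v_x = 9.84 cos 41.8° = 7.335 m/s is unchanged throughout.
For the vertical component, v_y² = v_y0² + 2 g h = (6.559)² + 2×10×72.8 = 1499, so |v_y| = 38.72 m/s.
Impact speed = √(v_x² + v_y²) = √(53.80 + 1499) = 39.4 m/s.

39.4 m/s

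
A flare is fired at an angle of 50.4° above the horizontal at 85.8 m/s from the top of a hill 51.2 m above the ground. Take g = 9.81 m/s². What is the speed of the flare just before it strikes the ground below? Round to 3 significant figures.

v_x = 85.8 cos 50.4° = 54.69 m/s is unchanged throughout.
For the vertical component, v_y² = v_y0² + 2 g h = (66.11)² + 2×9.81×51.2 = 5375, so |v_y| = 73.31 m/s.
Impact speed = √(v_x² + v_y²) = √(2991 + 5375) = 91.5 m/s.

91.5 m/s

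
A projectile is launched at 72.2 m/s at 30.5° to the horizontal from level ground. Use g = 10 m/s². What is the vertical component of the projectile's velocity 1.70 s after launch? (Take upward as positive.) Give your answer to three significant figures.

Initial vertical component: v_y0 = 72.2 sin 30.5° = 36.64 m/s.
v_y(t) = v_y0 − g t = 36.64 − 10 × 1.70 = 19.6 m/s.

19.6 m/s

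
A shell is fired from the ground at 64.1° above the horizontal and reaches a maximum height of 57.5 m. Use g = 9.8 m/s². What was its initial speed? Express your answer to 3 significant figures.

At maximum height v_y = 0, so (v₀ sin θ)² = 2 g H.
v₀ sin 64.1° = √(2 × 9.8 × 57.5) = 33.57 m/s.
v₀ = 33.57 / sin 64.1° = 33.57 / 0.8996 = 37.3 m/s.

37.3 m/s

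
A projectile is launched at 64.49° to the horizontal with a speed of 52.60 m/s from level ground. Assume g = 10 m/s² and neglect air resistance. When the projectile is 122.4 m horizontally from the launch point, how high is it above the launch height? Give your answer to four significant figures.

110.5 m

v_x = 52.60 cos 64.49° = 22.653 m/s, v_y0 = 52.60 sin 64.49° = 47.472 m/s.
Time to reach x = 122.4 m: t = x / v_x = 122.4 / 22.653 = 5.4033 s.
y = v_y0 t − ½ g t² = 47.472×5.4033 − 5.000×5.4033² = 110.5 m.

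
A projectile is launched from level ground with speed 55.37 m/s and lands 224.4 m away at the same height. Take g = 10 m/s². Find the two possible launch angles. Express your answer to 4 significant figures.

23.52° and 66.48°

Level-ground range: R = v₀² sin(2θ)/g ⇒ sin 2θ = R g / v₀² = 224.4×10/55.37² = 0.7319.
2θ = arcsin(0.7319) = 47.046° or 180° − 47.046° = 132.954°.
So θ = 23.52° or θ = 66.48°.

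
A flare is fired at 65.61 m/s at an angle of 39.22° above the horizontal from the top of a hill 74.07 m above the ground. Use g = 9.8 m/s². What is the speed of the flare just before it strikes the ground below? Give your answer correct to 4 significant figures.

75.87 m/s

v_x = 65.61 cos 39.22° = 50.830 m/s is unchanged throughout.
For the vertical component, v_y² = v_y0² + 2 g h = (41.485)² + 2×9.8×74.07 = 3172.8, so |v_y| = 56.328 m/s.
Impact speed = √(v_x² + v_y²) = √(2583.7 + 3172.8) = 75.87 m/s.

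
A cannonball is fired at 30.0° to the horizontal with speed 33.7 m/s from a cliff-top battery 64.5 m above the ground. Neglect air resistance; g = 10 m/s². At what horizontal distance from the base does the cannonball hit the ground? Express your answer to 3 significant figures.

165 m

Components: v_x = 33.7 cos 30.0° = 29.19 m/s, v_y = 33.7 sin 30.0° = 16.85 m/s.
Vertical: 0 = 64.5 + 16.85 t − ½(10) t² ⇒ 5.000 t² − 16.85 t − 64.5 = 0.
t = [16.85 + √(283.9 + 1290)] / 10.00 = 5.652 s.
Horizontal: R = v_x · t = 29.19 × 5.652 = 165 m.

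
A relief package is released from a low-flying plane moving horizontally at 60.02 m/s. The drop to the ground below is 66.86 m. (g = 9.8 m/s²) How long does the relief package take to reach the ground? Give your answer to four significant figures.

The horizontal speed doesn't affect the fall. With v_y0 = 0, h = ½ g t².
t = √(2 × 66.86 / 9.8) = √13.645 = 3.694 s.

3.694 s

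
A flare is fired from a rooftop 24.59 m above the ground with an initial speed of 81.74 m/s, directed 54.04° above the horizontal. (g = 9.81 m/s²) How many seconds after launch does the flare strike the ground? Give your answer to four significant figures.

Vertical component: v_y = 81.74 sin 54.04° = 66.163 m/s.
Taking up as positive with launch at y = 24.59 m, landing at y = 0: 0 = 24.59 + 66.163 t − ½(9.81) t².
Solving 4.905 t² − 66.163 t − 24.59 = 0 gives t = [66.163 + √(66.163² + 4·4.905·24.59)] / 9.810 = 13.85 s.

13.85 s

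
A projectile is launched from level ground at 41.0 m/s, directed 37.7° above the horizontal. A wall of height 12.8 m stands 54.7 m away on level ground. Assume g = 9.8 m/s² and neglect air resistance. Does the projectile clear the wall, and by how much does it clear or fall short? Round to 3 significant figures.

Yes — it clears the wall by 15.5 m.

v_x = 41.0 cos 37.7° = 32.44 m/s; v_y0 = 41.0 sin 37.7° = 25.07 m/s.
Time to reach the wall: t = 54.7 / 32.44 = 1.686 s.
Height at that point: y = 25.07×1.686 − 4.900×1.686² = 28.34 m.
That is 28.34 − 12.8 = 15.5 m above the top of the wall, so the projectile clears it.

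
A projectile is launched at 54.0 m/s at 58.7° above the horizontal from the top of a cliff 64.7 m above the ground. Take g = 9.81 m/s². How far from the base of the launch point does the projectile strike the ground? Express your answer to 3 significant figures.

299 m

Components: v_x = 54.0 cos 58.7° = 28.05 m/s, v_y = 54.0 sin 58.7° = 46.14 m/s.
Vertical: 0 = 64.7 + 46.14 t − ½(9.81) t² ⇒ 4.905 t² − 46.14 t − 64.7 = 0.
t = [46.14 + √(2129 + 1269)] / 9.810 = 10.65 s.
Horizontal: R = v_x · t = 28.05 × 10.65 = 299 m.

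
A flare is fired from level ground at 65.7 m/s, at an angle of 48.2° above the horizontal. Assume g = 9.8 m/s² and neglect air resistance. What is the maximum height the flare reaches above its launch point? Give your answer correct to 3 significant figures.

122 m

Vertical component of launch velocity: v_y = 65.7 sin 48.2° = 48.98 m/s.
At the highest point the vertical velocity is zero, so v_y² = 2 g h_max.
h_max = (48.98)² / (2 × 9.8) = 2399 / 19.60 = 122 m.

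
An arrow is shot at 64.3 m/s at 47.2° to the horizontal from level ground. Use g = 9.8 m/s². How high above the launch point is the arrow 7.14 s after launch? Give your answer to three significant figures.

87.1 m

v_y0 = 64.3 sin 47.2° = 47.18 m/s.
y(t) = v_y0 t − ½ g t² = 47.18×7.14 − 4.900×7.14² = 87.1 m.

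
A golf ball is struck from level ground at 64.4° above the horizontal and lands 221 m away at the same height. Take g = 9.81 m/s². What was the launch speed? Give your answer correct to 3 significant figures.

52.7 m/s

On level ground, R = v₀² sin(2θ) / g, so v₀ = √(R g / sin 2θ).
sin(2 × 64.4°) = 0.7793.
v₀ = √(221 × 9.81 / 0.7793) = √2782 = 52.7 m/s.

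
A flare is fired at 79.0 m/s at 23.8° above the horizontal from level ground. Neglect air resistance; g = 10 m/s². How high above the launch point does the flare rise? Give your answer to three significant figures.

50.8 m

Vertical component of launch velocity: v_y = 79.0 sin 23.8° = 31.88 m/s.
At the highest point the vertical velocity is zero, so v_y² = 2 g h_max.
h_max = (31.88)² / (2 × 10) = 1016 / 20.00 = 50.8 m.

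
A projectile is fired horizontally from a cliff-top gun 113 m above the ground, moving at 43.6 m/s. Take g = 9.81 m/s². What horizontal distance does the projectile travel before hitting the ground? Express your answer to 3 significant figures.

209 m

Initial vertical velocity is zero, so the fall time comes from h = ½ g t²: t = √(2 × 113 / 9.81) = 4.800 s.
Horizontal motion is uniform at 43.6 m/s, so x = 43.6 × 4.800 = 209 m.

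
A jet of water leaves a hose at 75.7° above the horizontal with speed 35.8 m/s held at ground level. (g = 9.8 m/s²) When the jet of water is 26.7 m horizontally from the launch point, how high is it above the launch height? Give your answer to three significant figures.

60.1 m

v_x = 35.8 cos 75.7° = 8.843 m/s, v_y0 = 35.8 sin 75.7° = 34.69 m/s.
Time to reach x = 26.7 m: t = x / v_x = 26.7 / 8.843 = 3.019 s.
y = v_y0 t − ½ g t² = 34.69×3.019 − 4.900×3.019² = 60.1 m.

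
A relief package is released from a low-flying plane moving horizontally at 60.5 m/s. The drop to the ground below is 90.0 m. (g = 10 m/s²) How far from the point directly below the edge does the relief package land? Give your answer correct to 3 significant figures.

Initial vertical velocity is zero, so the fall time comes from h = ½ g t²: t = √(2 × 90.0 / 10) = 4.243 s.
Horizontal motion is uniform at 60.5 m/s, so x = 60.5 × 4.243 = 257 m.

257 m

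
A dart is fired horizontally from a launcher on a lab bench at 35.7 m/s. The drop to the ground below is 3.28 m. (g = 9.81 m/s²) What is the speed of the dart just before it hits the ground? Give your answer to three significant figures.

Fall time: t = √(2 × 3.28 / 9.81) = 0.8177 s.
At impact: v_x = 35.7 m/s (unchanged), v_y = g t = 9.81 × 0.8177 = 8.022 m/s.
Speed = √(v_x² + v_y²) = √(1274 + 64.35) = 36.6 m/s.

36.6 m/s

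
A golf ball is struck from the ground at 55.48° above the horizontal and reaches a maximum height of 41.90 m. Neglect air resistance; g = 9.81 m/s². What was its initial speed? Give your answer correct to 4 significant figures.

At maximum height v_y = 0, so (v₀ sin θ)² = 2 g H.
v₀ sin 55.48° = √(2 × 9.81 × 41.90) = 28.672 m/s.
v₀ = 28.672 / sin 55.48° = 28.672 / 0.8239 = 34.80 m/s.

34.80 m/s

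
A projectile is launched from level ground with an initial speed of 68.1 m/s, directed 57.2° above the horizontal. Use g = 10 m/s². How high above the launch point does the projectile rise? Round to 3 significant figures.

164 m

Vertical component of launch velocity: v_y = 68.1 sin 57.2° = 57.24 m/s.
At the highest point the vertical velocity is zero, so v_y² = 2 g h_max.
h_max = (57.24)² / (2 × 10) = 3276 / 20.00 = 164 m.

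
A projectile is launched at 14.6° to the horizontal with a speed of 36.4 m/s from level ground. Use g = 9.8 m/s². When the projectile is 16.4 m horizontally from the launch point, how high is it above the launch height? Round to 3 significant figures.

v_x = 36.4 cos 14.6° = 35.22 m/s, v_y0 = 36.4 sin 14.6° = 9.175 m/s.
Time to reach x = 16.4 m: t = x / v_x = 16.4 / 35.22 = 0.4656 s.
y = v_y0 t − ½ g t² = 9.175×0.4656 − 4.900×0.4656² = 3.21 m.

3.21 m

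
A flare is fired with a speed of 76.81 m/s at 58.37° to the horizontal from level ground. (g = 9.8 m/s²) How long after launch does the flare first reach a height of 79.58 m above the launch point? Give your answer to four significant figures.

v_y0 = 76.81 sin 58.37° = 65.400 m/s.
Set y = v_y0 t − ½ g t² = 79.58: 4.900 t² − 65.400 t + 79.58 = 0.
t = [65.400 ± √(4277.2 − 1559.8)] / 9.8 = (65.400 ± 52.129) / 9.8, giving t = 1.354 s or t = 11.99 s.
The flare is on the way up at the first time, so t = 1.354 s.

1.354 s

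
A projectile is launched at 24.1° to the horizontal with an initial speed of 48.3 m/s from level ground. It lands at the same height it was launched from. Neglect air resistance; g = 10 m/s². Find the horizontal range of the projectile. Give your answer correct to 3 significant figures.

Components: v_x = 48.3 cos 24.1° = 44.09 m/s, v_y = 48.3 sin 24.1° = 19.72 m/s.
Time of flight (same landing height): t = 2 v_y / g = 2 × 19.72 / 10 = 3.944 s.
Range: R = v_x · t = 44.09 × 3.944 = 174 m.

174 m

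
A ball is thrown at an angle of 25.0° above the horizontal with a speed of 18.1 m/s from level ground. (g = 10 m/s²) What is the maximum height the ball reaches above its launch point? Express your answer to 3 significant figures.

Vertical component of launch velocity: v_y = 18.1 sin 25.0° = 7.649 m/s.
At the highest point the vertical velocity is zero, so v_y² = 2 g h_max.
h_max = (7.649)² / (2 × 10) = 58.51 / 20.00 = 2.93 m.

2.93 m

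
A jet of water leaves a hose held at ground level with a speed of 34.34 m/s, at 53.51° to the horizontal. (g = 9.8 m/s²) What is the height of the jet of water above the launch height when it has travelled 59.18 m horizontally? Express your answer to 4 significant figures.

v_x = 34.34 cos 53.51° = 20.421 m/s, v_y0 = 34.34 sin 53.51° = 27.608 m/s.
Time to reach x = 59.18 m: t = x / v_x = 59.18 / 20.421 = 2.8980 s.
y = v_y0 t − ½ g t² = 27.608×2.8980 − 4.900×2.8980² = 38.86 m.

38.86 m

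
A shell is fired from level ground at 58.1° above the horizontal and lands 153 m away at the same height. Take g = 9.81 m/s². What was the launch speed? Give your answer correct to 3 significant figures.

On level ground, R = v₀² sin(2θ) / g, so v₀ = √(R g / sin 2θ).
sin(2 × 58.1°) = 0.8973.
v₀ = √(153 × 9.81 / 0.8973) = √1673 = 40.9 m/s.

40.9 m/s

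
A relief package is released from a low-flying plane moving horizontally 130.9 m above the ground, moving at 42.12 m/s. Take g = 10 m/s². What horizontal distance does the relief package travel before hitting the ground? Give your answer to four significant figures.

215.5 m

Initial vertical velocity is zero, so the fall time comes from h = ½ g t²: t = √(2 × 130.9 / 10) = 5.1166 s.
Horizontal motion is uniform at 42.12 m/s, so x = 42.12 × 5.1166 = 215.5 m.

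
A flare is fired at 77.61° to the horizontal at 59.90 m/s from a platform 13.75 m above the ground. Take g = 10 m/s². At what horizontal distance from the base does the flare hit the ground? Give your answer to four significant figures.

153.3 m

Components: v_x = 59.90 cos 77.61° = 12.852 m/s, v_y = 59.90 sin 77.61° = 58.505 m/s.
Vertical: 0 = 13.75 + 58.505 t − ½(10) t² ⇒ 5.000 t² − 58.505 t − 13.75 = 0.
t = [58.505 + √(3422.8 + 275.00)] / 10.00 = 11.931 s.
Horizontal: R = v_x · t = 12.852 × 11.931 = 153.3 m.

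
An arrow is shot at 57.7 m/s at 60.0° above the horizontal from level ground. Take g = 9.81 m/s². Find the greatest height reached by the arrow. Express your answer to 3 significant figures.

127 m

Vertical component of launch velocity: v_y = 57.7 sin 60.0° = 49.97 m/s.
At the highest point the vertical velocity is zero, so v_y² = 2 g h_max.
h_max = (49.97)² / (2 × 9.81) = 2497 / 19.62 = 127 m.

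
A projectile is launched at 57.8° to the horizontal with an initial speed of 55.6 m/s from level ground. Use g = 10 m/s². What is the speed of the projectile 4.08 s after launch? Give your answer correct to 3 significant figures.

v_x = 55.6 cos 57.8° = 29.63 m/s (constant).
v_y(t) = 55.6 sin 57.8° − g t = 47.05 − 10 × 4.08 = 6.250 m/s.
Speed = √(v_x² + v_y²) = √(877.9 + 39.06) = 30.3 m/s.

30.3 m/s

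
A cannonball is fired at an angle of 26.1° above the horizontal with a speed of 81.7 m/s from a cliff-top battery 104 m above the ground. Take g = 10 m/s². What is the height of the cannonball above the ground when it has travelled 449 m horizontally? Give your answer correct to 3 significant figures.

137 m

v_x = 81.7 cos 26.1° = 73.37 m/s, v_y0 = 81.7 sin 26.1° = 35.94 m/s.
Time to reach x = 449 m: t = x / v_x = 449 / 73.37 = 6.120 s.
y = 104 + v_y0 t − ½ g t² = 104 + 35.94×6.120 − 5.000×6.120² = 137 m.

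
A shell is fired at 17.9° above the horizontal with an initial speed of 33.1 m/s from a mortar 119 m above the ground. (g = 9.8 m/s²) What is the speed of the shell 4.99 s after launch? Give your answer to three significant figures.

v_x = 33.1 cos 17.9° = 31.50 m/s (constant).
v_y(t) = 33.1 sin 17.9° − g t = 10.17 − 9.8 × 4.99 = -38.73 m/s.
Speed = √(v_x² + v_y²) = √(992.2 + 1500) = 49.9 m/s.

49.9 m/s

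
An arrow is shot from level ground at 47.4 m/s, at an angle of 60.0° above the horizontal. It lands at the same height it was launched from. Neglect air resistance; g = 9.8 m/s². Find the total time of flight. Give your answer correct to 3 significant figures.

8.38 s

Vertical component: v_y = 47.4 sin 60.0° = 41.05 m/s.
For a projectile landing at launch height, time of flight is t = 2 v_y / g = 2 × 41.05 / 9.8 = 8.38 s.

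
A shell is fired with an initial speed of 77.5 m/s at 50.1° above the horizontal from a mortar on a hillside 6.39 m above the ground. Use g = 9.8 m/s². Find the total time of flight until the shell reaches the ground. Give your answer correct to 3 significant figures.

Vertical component: v_y = 77.5 sin 50.1° = 59.46 m/s.
Taking up as positive with launch at y = 6.39 m, landing at y = 0: 0 = 6.39 + 59.46 t − ½(9.8) t².
Solving 4.900 t² − 59.46 t − 6.39 = 0 gives t = [59.46 + √(59.46² + 4·4.900·6.39)] / 9.800 = 12.2 s.

12.2 s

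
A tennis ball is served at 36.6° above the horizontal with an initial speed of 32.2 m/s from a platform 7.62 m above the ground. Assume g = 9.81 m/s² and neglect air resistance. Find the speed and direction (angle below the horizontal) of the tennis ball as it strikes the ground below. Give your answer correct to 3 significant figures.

v_x = 32.2 cos 36.6° = 25.85 m/s (constant).
|v_y| at impact = √((19.20)² + 2×9.81×7.62) = 22.76 m/s.
Speed = √(25.85² + 22.76²) = 34.4 m/s; angle = arctan(22.76/25.85) = 41.4° below horizontal.

34.4 m/s at 41.4° below the horizontal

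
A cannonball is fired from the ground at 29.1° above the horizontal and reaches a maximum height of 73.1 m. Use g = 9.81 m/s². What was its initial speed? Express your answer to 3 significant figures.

At maximum height v_y = 0, so (v₀ sin θ)² = 2 g H.
v₀ sin 29.1° = √(2 × 9.81 × 73.1) = 37.87 m/s.
v₀ = 37.87 / sin 29.1° = 37.87 / 0.4863 = 77.9 m/s.

77.9 m/s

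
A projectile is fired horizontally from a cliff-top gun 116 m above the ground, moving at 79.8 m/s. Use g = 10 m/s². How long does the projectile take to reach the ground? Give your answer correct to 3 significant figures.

4.82 s

The horizontal speed doesn't affect the fall. With v_y0 = 0, h = ½ g t².
t = √(2 × 116 / 10) = √23.20 = 4.82 s.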